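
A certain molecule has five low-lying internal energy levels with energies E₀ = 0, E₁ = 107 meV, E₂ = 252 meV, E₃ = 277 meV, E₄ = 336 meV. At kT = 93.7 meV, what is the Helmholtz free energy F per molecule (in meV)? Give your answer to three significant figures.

Eᵢ/kT = 0, 1.1419, 2.6894, 2.9562, 3.5859.
Z = Σ e^(−Eᵢ/kT) = e^(−0) + e^(−1.1419) + e^(−2.6894) + e^(−2.9562) + e^(−3.5859) = 1.0000 + 0.31921 + 0.067922 + 0.052016 + 0.027712 = 1.4669.
F = −kT ln Z = −93.7 × ln(1.4669) = −93.7 × 0.38315 = -35.9 meV.

-35.9 meV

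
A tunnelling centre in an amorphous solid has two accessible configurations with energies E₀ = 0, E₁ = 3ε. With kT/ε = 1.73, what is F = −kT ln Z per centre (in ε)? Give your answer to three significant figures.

-0.281 ε

Eᵢ/kT = 0, 1.7341.
Z = Σ e^(−Eᵢ/kT) = e^(−0) + e^(−1.7341) = 1.0000 + 0.17656 = 1.1766.
F = −kT ln Z = −1.73 × ln(1.1766) = −1.73 × 0.16263 = -0.281 ε.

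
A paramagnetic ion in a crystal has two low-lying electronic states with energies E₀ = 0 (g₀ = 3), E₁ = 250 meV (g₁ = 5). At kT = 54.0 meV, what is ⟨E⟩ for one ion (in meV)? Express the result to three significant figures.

Eᵢ/kT = 0, 4.6296.
Z = Σ gᵢe^(−Eᵢ/kT) = 3·e^(−0) + 5·e^(−4.6296) = 3.0000 + 0.048793 = 3.0488.
⟨E⟩ = Σ Eᵢ gᵢe^(−Eᵢ/kT) / Z = (0·3.0000 + 250·0.048793) / 3.0488 = 4.00 meV.

4.00 meV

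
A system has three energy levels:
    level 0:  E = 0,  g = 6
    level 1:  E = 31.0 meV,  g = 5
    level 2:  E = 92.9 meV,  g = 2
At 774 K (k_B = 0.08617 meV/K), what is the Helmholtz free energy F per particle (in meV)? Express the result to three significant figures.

k_BT = 0.08617 × 774 K = 66.696 meV.
Eᵢ/kT = 0, 0.46480, 1.3929.
Z = Σ gᵢe^(−Eᵢ/kT) = 6·e^(−0) + 5·e^(−0.46480) + 2·e^(−1.3929) = 6.0000 + 3.1413 + 0.49671 = 9.6380.
F = −kT ln Z = −66.696 × ln(9.6380) = −66.696 × 2.2657 = -151 meV.

-151 meV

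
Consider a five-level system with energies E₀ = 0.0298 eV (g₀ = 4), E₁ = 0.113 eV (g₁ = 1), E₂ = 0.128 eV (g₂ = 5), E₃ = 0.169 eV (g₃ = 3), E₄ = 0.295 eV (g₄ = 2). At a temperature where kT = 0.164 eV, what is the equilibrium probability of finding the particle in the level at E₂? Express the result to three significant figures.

0.304

Eᵢ/kT = 0.18171, 0.68902, 0.78049, 1.0305, 1.7988.
Z = Σ gᵢe^(−Eᵢ/kT) = 4·e^(−0.18171) + 1·e^(−0.68902) + 5·e^(−0.78049) + 3·e^(−1.0305) + 2·e^(−1.7988) = 3.3354 + 0.50207 + 2.2909 + 1.0705 + 0.33099 = 7.5299.
P₂ = g₂ e^(−E₂/kT) / Z = 2.2909/7.5299 = 0.304.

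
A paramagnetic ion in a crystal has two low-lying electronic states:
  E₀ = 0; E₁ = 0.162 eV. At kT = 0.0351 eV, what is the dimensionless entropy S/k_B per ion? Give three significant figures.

Eᵢ/kT = 0, 4.6154.
Z = Σ e^(−Eᵢ/kT) = e^(−0) + e^(−4.6154) = 1.0000 + 0.0098982 = 1.0099.
⟨E⟩ = Σ EᵢPᵢ = 0.0015878 eV.
S/k_B = ln Z + ⟨E⟩/kT = ln(1.0099) + 0.0015878/0.0351 = 0.0098513 + 0.045236 = 0.0551.

0.0551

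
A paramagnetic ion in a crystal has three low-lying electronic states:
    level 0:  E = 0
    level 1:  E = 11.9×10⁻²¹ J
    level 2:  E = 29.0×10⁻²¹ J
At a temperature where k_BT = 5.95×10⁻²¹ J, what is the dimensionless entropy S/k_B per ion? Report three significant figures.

0.403

Eᵢ/kT = 0, 2.0000, 4.8739.
Z = Σ e^(−Eᵢ/kT) = e^(−0) + e^(−2.0000) + e^(−4.8739) = 1.0000 + 0.13534 + 0.0076435 = 1.1430.
⟨E⟩ = Σ EᵢPᵢ = 1.6030 ×10⁻²¹ J.
S/k_B = ln Z + ⟨E⟩/kT = ln(1.1430) + 1.6030/5.95 = 0.13366 + 0.26941 = 0.403.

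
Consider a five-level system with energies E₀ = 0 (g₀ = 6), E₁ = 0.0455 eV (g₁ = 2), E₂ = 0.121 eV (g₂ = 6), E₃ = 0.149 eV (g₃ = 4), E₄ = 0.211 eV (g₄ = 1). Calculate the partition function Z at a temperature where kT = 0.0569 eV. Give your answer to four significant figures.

Eᵢ/kT = 0, 0.799649, 2.12654, 2.61863, 3.70826.
Z = Σ gᵢe^(−Eᵢ/kT) = 6·e^(−0) + 2·e^(−0.799649) + 6·e^(−2.12654) + 4·e^(−2.61863) + 1·e^(−3.70826) = 6.00000 + 0.898973 + 0.715495 + 0.291611 + 0.0245202 = 7.93060.

Z = 7.931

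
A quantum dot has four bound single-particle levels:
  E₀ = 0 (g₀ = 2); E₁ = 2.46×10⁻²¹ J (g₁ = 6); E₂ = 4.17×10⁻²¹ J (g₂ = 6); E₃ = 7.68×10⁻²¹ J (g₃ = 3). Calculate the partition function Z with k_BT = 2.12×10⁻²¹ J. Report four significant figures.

Z = 4.800

Eᵢ/kT = 0, 1.16038, 1.96698, 3.62264.
Z = Σ gᵢe^(−Eᵢ/kT) = 2·e^(−0) + 6·e^(−1.16038) + 6·e^(−1.96698) + 3·e^(−3.62264) = 2.00000 + 1.88020 + 0.839272 + 0.0801362 = 4.79961.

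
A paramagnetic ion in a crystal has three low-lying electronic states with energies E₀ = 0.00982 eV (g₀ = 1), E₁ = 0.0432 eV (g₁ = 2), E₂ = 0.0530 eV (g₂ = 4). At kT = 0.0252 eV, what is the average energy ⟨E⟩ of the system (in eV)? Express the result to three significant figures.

0.0315 eV

Eᵢ/kT = 0.38968, 1.7143, 2.1032.
Z = Σ gᵢe^(−Eᵢ/kT) = 1·e^(−0.38968) + 2·e^(−1.7143) + 4·e^(−2.1032) = 0.67727 + 0.36018 + 0.48826 = 1.5257.
⟨E⟩ = Σ Eᵢ gᵢe^(−Eᵢ/kT) / Z = (0.00982·0.67727 + 0.0432·0.36018 + 0.0530·0.48826) / 1.5257 = 0.0315 eV.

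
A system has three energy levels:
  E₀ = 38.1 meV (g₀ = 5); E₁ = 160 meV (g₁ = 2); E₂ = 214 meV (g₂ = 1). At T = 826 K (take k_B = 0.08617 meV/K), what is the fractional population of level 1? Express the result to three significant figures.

0.0663

k_BT = 0.08617 × 826 K = 71.176 meV.
Eᵢ/kT = 0.53529, 2.2479, 3.0066.
Z = Σ gᵢe^(−Eᵢ/kT) = 5·e^(−0.53529) + 2·e^(−2.2479) + 1·e^(−3.0066) = 2.9275 + 0.21124 + 0.049460 = 3.1882.
P₁ = g₁ e^(−E₁/kT) / Z = 0.21124/3.1882 = 0.0663.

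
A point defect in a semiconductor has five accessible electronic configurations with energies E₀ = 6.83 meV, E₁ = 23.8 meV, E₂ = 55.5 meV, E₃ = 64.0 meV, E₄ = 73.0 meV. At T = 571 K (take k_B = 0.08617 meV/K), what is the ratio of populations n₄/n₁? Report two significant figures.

0.37

k_BT = 0.08617 × 571 K = 49.20 meV.
n₄/n₁ = exp[−(E₄−E₁)/kT] = exp(−(49.2 meV)/(49.20 meV)) = exp(-1.000) = 0.37.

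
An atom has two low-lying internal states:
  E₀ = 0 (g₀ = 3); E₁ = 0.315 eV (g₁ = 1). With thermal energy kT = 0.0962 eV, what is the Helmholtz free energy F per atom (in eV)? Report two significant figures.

Eᵢ/kT = 0, 3.274.
Z = Σ gᵢe^(−Eᵢ/kT) = 3·e^(−0) + 1·e^(−3.274) = 3.000 + 0.03785 = 3.038.
F = −kT ln Z = −0.0962 × ln(3.038) = −0.0962 × 1.111 = -0.11 eV.

-0.11 eV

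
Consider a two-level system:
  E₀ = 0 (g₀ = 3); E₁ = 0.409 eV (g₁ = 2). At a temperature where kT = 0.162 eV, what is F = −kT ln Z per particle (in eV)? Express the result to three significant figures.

Eᵢ/kT = 0, 2.5247.
Z = Σ gᵢe^(−Eᵢ/kT) = 3·e^(−0) + 2·e^(−2.5247) = 3.0000 + 0.16016 = 3.1602.
F = −kT ln Z = −0.162 × ln(3.1602) = −0.162 × 1.1506 = -0.186 eV.

-0.186 eV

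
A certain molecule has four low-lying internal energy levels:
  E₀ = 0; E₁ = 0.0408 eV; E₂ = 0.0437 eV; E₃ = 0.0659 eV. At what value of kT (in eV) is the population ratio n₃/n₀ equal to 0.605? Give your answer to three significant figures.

0.131 eV

n₃/n₀ = exp[−(E₃−E₀)/kT] = 0.605.
⇒ (E₃−E₀)/kT = ln(1/0.605) = ln(1.6529) = 0.50253.
kT = 0.0659 eV / 0.50253 = 0.131 eV.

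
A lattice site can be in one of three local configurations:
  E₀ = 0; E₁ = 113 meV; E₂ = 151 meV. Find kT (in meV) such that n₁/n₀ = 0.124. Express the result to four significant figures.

54.13 meV

n₁/n₀ = exp[−(E₁−E₀)/kT] = 0.124.
⇒ (E₁−E₀)/kT = ln(1/0.124) = ln(8.06452) = 2.08747.
kT = 113 meV / 2.08747 = 54.13 meV.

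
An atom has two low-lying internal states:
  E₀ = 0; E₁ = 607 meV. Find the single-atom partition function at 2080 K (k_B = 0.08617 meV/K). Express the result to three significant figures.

Z = 1.03

k_BT = 0.08617 × 2080 K = 179.23 meV.
Eᵢ/kT = 0, 3.3867.
Z = Σ e^(−Eᵢ/kT) = e^(−0) + e^(−3.3867) = 1.0000 + 0.033820 = 1.0338.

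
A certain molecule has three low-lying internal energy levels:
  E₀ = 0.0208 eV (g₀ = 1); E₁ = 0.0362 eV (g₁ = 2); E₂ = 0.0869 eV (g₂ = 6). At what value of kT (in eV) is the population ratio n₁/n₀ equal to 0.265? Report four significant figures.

0.007619 eV

n₁/n₀ = (g₁/g₀) exp[−(E₁−E₀)/kT] = 0.265.
⇒ (E₁−E₀)/kT = ln((2/1)/0.265) = ln(7.54717) = 2.02117.
kT = 0.0154 eV / 2.02117 = 0.007619 eV.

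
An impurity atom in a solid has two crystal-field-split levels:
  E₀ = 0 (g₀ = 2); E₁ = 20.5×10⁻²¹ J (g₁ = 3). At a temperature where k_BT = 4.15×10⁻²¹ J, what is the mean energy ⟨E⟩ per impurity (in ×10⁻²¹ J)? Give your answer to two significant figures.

Eᵢ/kT = 0, 4.940.
Z = Σ gᵢe^(−Eᵢ/kT) = 2·e^(−0) + 3·e^(−4.940) = 2.000 + 0.02146 = 2.021.
⟨E⟩ = Σ Eᵢ gᵢe^(−Eᵢ/kT) / Z = (0·2.000 + 20.5·0.02146) / 2.021 = 0.22 ×10⁻²¹ J.

0.22 ×10⁻²¹ J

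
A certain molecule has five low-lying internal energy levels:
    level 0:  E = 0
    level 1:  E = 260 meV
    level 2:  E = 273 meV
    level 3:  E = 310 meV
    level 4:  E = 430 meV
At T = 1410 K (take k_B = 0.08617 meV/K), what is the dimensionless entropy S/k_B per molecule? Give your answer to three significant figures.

0.880

k_BT = 0.08617 × 1410 K = 121.50 meV.
Eᵢ/kT = 0, 2.1399, 2.2469, 2.5514, 3.5391.
Z = Σ e^(−Eᵢ/kT) = e^(−0) + e^(−2.1399) + e^(−2.2469) + e^(−2.5514) + e^(−3.5391) = 1.0000 + 0.11767 + 0.10573 + 0.077972 + 0.029039 = 1.3304.
⟨E⟩ = Σ EᵢPᵢ = 72.246 meV.
S/k_B = ln Z + ⟨E⟩/kT = ln(1.3304) + 72.246/121.50 = 0.28548 + 0.59462 = 0.880.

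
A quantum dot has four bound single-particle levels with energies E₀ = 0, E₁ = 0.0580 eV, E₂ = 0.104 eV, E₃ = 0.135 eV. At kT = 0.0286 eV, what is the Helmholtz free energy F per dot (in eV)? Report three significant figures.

-0.00441 eV

Eᵢ/kT = 0, 2.0280, 3.6364, 4.7203.
Z = Σ e^(−Eᵢ/kT) = e^(−0) + e^(−2.0280) + e^(−3.6364) + e^(−4.7203) = 1.0000 + 0.13160 + 0.026347 + 0.0089125 = 1.1669.
F = −kT ln Z = −0.0286 × ln(1.1669) = −0.0286 × 0.15435 = -0.00441 eV.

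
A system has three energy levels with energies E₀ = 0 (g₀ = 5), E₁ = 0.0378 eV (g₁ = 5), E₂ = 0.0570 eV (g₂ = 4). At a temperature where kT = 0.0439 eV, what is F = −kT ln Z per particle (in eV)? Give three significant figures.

-0.0924 eV

Eᵢ/kT = 0, 0.86105, 1.2984.
Z = Σ gᵢe^(−Eᵢ/kT) = 5·e^(−0) + 5·e^(−0.86105) + 4·e^(−1.2984) = 5.0000 + 2.1136 + 1.0919 = 8.2055.
F = −kT ln Z = −0.0439 × ln(8.2055) = −0.0439 × 2.1048 = -0.0924 eV.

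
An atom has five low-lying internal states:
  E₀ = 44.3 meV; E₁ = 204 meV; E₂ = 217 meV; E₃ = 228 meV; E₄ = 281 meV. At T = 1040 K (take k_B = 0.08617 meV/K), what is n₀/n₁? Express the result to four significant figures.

5.942

k_BT = 0.08617 × 1040 K = 89.6168 meV.
n₀/n₁ = exp[−(E₀−E₁)/kT] = exp(−(-159.7 meV)/(89.6168 meV)) = exp(1.78203) = 5.942.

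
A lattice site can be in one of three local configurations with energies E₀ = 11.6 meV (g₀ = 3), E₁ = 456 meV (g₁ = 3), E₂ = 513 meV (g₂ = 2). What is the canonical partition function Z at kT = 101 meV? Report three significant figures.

Eᵢ/kT = 0.11485, 4.5149, 5.0792.
Z = Σ gᵢe^(−Eᵢ/kT) = 3·e^(−0.11485) + 3·e^(−4.5149) + 2·e^(−5.0792) = 2.6745 + 0.032834 + 0.012450 = 2.7198.

Z = 2.72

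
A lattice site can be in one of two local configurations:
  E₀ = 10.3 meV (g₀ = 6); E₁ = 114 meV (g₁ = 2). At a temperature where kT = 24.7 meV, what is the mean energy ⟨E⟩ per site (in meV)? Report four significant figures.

10.82 meV

Eᵢ/kT = 0.417004, 4.61538.
Z = Σ gᵢe^(−Eᵢ/kT) = 6·e^(−0.417004) + 2·e^(−4.61538) = 3.95411 + 0.0197968 = 3.97391.
⟨E⟩ = Σ Eᵢ gᵢe^(−Eᵢ/kT) / Z = (10.3·3.95411 + 114·0.0197968) / 3.97391 = 10.82 meV.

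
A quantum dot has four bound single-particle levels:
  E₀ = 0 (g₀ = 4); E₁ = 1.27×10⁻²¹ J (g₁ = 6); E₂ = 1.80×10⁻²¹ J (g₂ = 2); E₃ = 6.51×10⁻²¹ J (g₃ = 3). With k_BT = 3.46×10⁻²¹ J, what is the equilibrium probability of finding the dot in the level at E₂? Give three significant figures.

Eᵢ/kT = 0, 0.36705, 0.52023, 1.8815.
Z = Σ gᵢe^(−Eᵢ/kT) = 4·e^(−0) + 6·e^(−0.36705) + 2·e^(−0.52023) + 3·e^(−1.8815) = 4.0000 + 4.1567 + 1.1888 + 0.45708 = 9.8026.
P₂ = g₂ e^(−E₂/kT) / Z = 1.1888/9.8026 = 0.121.

0.121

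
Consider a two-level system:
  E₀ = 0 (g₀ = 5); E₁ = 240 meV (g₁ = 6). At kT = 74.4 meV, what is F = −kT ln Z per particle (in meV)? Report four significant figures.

-123.2 meV

Eᵢ/kT = 0, 3.22581.
Z = Σ gᵢe^(−Eᵢ/kT) = 5·e^(−0) + 6·e^(−3.22581) = 5.00000 + 0.238342 = 5.23834.
F = −kT ln Z = −74.4 × ln(5.23834) = −74.4 × 1.65600 = -123.2 meV.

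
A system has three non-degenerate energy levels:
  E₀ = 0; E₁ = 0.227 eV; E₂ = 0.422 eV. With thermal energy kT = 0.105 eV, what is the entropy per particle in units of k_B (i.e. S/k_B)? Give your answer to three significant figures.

Eᵢ/kT = 0, 2.1619, 4.0190.
Z = Σ e^(−Eᵢ/kT) = e^(−0) + e^(−2.1619) + e^(−4.0190) = 1.0000 + 0.11511 + 0.017971 = 1.1331.
⟨E⟩ = Σ EᵢPᵢ = 0.029754 eV.
S/k_B = ln Z + ⟨E⟩/kT = ln(1.1331) + 0.029754/0.105 = 0.12496 + 0.28337 = 0.408.

0.408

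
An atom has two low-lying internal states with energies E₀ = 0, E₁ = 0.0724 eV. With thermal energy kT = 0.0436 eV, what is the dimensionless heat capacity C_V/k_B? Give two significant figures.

Eᵢ/kT = 0, 1.661.
Z = Σ e^(−Eᵢ/kT) = e^(−0) + e^(−1.661) = 1.000 + 0.1899 = 1.190.
⟨E⟩ = 0.01155 eV, ⟨E²⟩ = 0.0008365 eV².
C_V/k_B = (⟨E²⟩ − ⟨E⟩²)/(kT)² = (0.0008365 − 0.0001334)/0.001901 = 0.37.

0.37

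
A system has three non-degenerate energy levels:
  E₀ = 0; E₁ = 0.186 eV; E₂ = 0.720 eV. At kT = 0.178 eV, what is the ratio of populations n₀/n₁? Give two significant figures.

2.8

n₀/n₁ = exp[−(E₀−E₁)/kT] = exp(−(-0.186 eV)/(0.178 eV)) = exp(1.045) = 2.8.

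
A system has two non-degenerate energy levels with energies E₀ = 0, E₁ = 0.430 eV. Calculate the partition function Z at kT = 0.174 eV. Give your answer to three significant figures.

Z = 1.08

Eᵢ/kT = 0, 2.4713.
Z = Σ e^(−Eᵢ/kT) = e^(−0) + e^(−2.4713) = 1.0000 + 0.084475 = 1.0845.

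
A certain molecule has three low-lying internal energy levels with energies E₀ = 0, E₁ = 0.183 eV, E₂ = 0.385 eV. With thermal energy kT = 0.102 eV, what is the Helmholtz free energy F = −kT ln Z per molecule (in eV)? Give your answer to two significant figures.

Eᵢ/kT = 0, 1.794, 3.775.
Z = Σ e^(−Eᵢ/kT) = e^(−0) + e^(−1.794) + e^(−3.775) = 1.000 + 0.1663 + 0.02294 = 1.189.
F = −kT ln Z = −0.102 × ln(1.189) = −0.102 × 0.1731 = -0.018 eV.

-0.018 eV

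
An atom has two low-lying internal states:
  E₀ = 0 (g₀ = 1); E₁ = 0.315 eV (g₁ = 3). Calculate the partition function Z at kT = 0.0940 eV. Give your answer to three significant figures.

Eᵢ/kT = 0, 3.3511.
Z = Σ gᵢe^(−Eᵢ/kT) = 1·e^(−0) + 3·e^(−3.3511) = 1.0000 + 0.10514 = 1.1051.

Z = 1.11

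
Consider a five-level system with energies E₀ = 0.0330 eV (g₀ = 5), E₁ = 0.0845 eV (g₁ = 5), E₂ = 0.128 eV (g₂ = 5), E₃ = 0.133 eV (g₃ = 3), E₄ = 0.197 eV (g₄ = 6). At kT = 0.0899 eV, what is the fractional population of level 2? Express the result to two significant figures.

Eᵢ/kT = 0.3671, 0.9399, 1.424, 1.479, 2.191.
Z = Σ gᵢe^(−Eᵢ/kT) = 5·e^(−0.3671) + 5·e^(−0.9399) + 5·e^(−1.424) + 3·e^(−1.479) + 6·e^(−2.191) = 3.464 + 1.953 + 1.204 + 0.6836 + 0.6708 = 7.975.
P₂ = g₂ e^(−E₂/kT) / Z = 1.204/7.975 = 0.15.

0.15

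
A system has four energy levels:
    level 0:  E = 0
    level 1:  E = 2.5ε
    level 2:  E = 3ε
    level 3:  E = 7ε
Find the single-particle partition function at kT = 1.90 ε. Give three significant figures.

Z = 1.50

Eᵢ/kT = 0, 1.3158, 1.5789, 3.6842.
Z = Σ e^(−Eᵢ/kT) = e^(−0) + e^(−1.3158) + e^(−1.5789) + e^(−3.6842) = 1.0000 + 0.26826 + 0.20620 + 0.025117 = 1.4996.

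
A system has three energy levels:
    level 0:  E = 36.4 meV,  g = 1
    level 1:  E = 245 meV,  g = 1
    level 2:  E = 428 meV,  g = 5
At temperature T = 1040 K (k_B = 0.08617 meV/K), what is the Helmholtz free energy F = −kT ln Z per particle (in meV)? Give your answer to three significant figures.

23.0 meV

k_BT = 0.08617 × 1040 K = 89.617 meV.
Eᵢ/kT = 0.40617, 2.7339, 4.7759.
Z = Σ gᵢe^(−Eᵢ/kT) = 1·e^(−0.40617) + 1·e^(−2.7339) + 5·e^(−4.7759) = 0.66620 + 0.064965 + 0.042152 = 0.77332.
F = −kT ln Z = −89.617 × ln(0.77332) = −89.617 × -0.25706 = 23.0 meV.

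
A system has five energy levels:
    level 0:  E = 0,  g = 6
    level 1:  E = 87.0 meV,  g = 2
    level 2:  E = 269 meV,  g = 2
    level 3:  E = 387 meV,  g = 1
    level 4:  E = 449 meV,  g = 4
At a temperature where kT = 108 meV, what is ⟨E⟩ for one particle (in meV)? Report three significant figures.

Eᵢ/kT = 0, 0.80556, 2.4907, 3.5833, 4.1574.
Z = Σ gᵢe^(−Eᵢ/kT) = 6·e^(−0) + 2·e^(−0.80556) + 2·e^(−2.4907) + 1·e^(−3.5833) + 4·e^(−4.1574) = 6.0000 + 0.89368 + 0.16570 + 0.027784 + 0.062593 = 7.1498.
⟨E⟩ = Σ Eᵢ gᵢe^(−Eᵢ/kT) / Z = (0·6.0000 + 87.0·0.89368 + 269·0.16570 + 387·0.027784 + 449·0.062593) / 7.1498 = 22.5 meV.

22.5 meV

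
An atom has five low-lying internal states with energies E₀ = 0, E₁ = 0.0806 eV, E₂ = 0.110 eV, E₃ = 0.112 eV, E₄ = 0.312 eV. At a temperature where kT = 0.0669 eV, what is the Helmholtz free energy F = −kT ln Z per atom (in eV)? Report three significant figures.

Eᵢ/kT = 0, 1.2048, 1.6442, 1.6741, 4.6637.
Z = Σ e^(−Eᵢ/kT) = e^(−0) + e^(−1.2048) + e^(−1.6442) + e^(−1.6741) + e^(−4.6637) = 1.0000 + 0.29975 + 0.19317 + 0.18748 + 0.0094315 = 1.6898.
F = −kT ln Z = −0.0669 × ln(1.6898) = −0.0669 × 0.52461 = -0.0351 eV.

-0.0351 eV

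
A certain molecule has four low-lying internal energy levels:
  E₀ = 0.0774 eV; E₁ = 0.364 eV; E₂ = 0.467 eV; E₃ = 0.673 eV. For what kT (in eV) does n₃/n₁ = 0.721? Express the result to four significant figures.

0.9446 eV

n₃/n₁ = exp[−(E₃−E₁)/kT] = 0.721.
⇒ (E₃−E₁)/kT = ln(1/0.721) = ln(1.38696) = 0.327114.
kT = 0.309 eV / 0.327114 = 0.9446 eV.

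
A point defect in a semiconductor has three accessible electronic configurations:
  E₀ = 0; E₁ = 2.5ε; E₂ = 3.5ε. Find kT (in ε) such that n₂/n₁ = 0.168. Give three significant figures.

0.561 ε

n₂/n₁ = exp[−(E₂−E₁)/kT] = 0.168.
⇒ (E₂−E₁)/kT = ln(1/0.168) = ln(5.9524) = 1.7838.
kT = 1.0ε / 1.7838 = 0.561 ε.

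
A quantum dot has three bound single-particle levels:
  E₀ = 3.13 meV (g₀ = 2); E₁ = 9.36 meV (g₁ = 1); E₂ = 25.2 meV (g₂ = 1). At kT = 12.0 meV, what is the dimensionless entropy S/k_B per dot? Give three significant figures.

Eᵢ/kT = 0.26083, 0.78000, 2.1000.
Z = Σ gᵢe^(−Eᵢ/kT) = 2·e^(−0.26083) + 1·e^(−0.78000) + 1·e^(−2.1000) = 1.5408 + 0.45841 + 0.12246 = 2.1217.
⟨E⟩ = Σ EᵢPᵢ = 5.7498 meV.
S/k_B = ln Z + ⟨E⟩/kT = ln(2.1217) + 5.7498/12.0 = 0.75222 + 0.47915 = 1.23.

1.23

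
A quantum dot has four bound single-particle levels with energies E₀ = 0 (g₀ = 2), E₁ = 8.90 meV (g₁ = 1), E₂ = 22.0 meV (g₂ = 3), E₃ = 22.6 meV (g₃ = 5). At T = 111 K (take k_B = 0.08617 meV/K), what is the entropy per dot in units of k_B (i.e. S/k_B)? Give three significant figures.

k_BT = 0.08617 × 111 K = 9.5649 meV.
Eᵢ/kT = 0, 0.93049, 2.3001, 2.3628.
Z = Σ gᵢe^(−Eᵢ/kT) = 2·e^(−0) + 1·e^(−0.93049) + 3·e^(−2.3001) + 5·e^(−2.3628) = 2.0000 + 0.39436 + 0.30075 + 0.47078 = 3.1659.
⟨E⟩ = Σ EᵢPᵢ = 6.5593 meV.
S/k_B = ln Z + ⟨E⟩/kT = ln(3.1659) + 6.5593/9.5649 = 1.1524 + 0.68577 = 1.84.

1.84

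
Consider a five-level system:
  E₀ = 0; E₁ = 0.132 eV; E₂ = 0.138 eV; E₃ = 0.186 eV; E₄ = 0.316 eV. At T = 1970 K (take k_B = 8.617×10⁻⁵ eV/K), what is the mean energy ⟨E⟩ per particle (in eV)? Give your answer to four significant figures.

k_BT = 8.617×10⁻⁵ × 1970 K = 0.169755 eV.
Eᵢ/kT = 0, 0.777591, 0.812936, 1.09570, 1.86151.
Z = Σ e^(−Eᵢ/kT) = e^(−0) + e^(−0.777591) + e^(−0.812936) + e^(−1.09570) + e^(−1.86151) = 1.00000 + 0.459512 + 0.443554 + 0.334306 + 0.155438 = 2.39281.
⟨E⟩ = Σ Eᵢ e^(−Eᵢ/kT) / Z = (0·1.00000 + 0.132·0.459512 + 0.138·0.443554 + 0.186·0.334306 + 0.316·0.155438) / 2.39281 = 0.09744 eV.

0.09744 eV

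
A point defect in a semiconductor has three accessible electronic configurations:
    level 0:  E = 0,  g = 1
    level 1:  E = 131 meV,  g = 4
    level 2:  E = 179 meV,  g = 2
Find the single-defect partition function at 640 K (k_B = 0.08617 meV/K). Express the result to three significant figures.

Z = 1.45

k_BT = 0.08617 × 640 K = 55.149 meV.
Eᵢ/kT = 0, 2.3754, 3.2458.
Z = Σ gᵢe^(−Eᵢ/kT) = 1·e^(−0) + 4·e^(−2.3754) + 2·e^(−3.2458) = 1.0000 + 0.37191 + 0.077875 = 1.4498.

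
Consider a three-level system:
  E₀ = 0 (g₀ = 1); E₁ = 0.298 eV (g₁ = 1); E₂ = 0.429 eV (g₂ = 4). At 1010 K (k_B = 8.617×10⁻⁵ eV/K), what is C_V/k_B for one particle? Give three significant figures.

0.965

k_BT = 8.617×10⁻⁵ × 1010 K = 0.087032 eV.
Eᵢ/kT = 0, 3.4240, 4.9292.
Z = Σ gᵢe^(−Eᵢ/kT) = 1·e^(−0) + 1·e^(−3.4240) + 4·e^(−4.9292) = 1.0000 + 0.032582 + 0.028929 = 1.0615.
⟨E⟩ = 0.020838 eV, ⟨E²⟩ = 0.0077414 eV².
C_V/k_B = (⟨E²⟩ − ⟨E⟩²)/(kT)² = (0.0077414 − 0.00043422)/0.0075746 = 0.965.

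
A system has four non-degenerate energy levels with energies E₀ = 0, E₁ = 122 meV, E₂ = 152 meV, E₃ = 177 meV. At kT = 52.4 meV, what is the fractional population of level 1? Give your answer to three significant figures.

0.0821

Eᵢ/kT = 0, 2.3282, 2.9008, 3.3779.
Z = Σ e^(−Eᵢ/kT) = e^(−0) + e^(−2.3282) + e^(−2.9008) + e^(−3.3779) = 1.0000 + 0.097471 + 0.054979 + 0.034119 = 1.1866.
P₁ = e^(−E₁/kT) / Z = 0.097471/1.1866 = 0.0821.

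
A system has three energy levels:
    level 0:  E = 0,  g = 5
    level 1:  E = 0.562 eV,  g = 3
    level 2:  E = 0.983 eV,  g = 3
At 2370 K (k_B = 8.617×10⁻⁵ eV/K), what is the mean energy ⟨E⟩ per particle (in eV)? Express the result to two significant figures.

k_BT = 8.617×10⁻⁵ × 2370 K = 0.2042 eV.
Eᵢ/kT = 0, 2.752, 4.814.
Z = Σ gᵢe^(−Eᵢ/kT) = 5·e^(−0) + 3·e^(−2.752) + 3·e^(−4.814) = 5.000 + 0.1914 + 0.02435 = 5.216.
⟨E⟩ = Σ Eᵢ gᵢe^(−Eᵢ/kT) / Z = (0·5.000 + 0.562·0.1914 + 0.983·0.02435) / 5.216 = 0.025 eV.

0.025 eV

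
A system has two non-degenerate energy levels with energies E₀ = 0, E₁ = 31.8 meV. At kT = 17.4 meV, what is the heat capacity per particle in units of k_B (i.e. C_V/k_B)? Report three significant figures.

0.399

Eᵢ/kT = 0, 1.8276.
Z = Σ e^(−Eᵢ/kT) = e^(−0) + e^(−1.8276) = 1.0000 + 0.16080 = 1.1608.
⟨E⟩ = 4.4051 meV, ⟨E²⟩ = 140.08 meV².
C_V/k_B = (⟨E²⟩ − ⟨E⟩²)/(kT)² = (140.08 − 19.405)/302.76 = 0.399.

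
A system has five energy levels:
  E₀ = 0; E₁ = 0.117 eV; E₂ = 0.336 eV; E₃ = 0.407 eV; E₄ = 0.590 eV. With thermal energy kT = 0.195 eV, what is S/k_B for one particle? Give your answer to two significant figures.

1.2

Eᵢ/kT = 0, 0.6000, 1.723, 2.087, 3.026.
Z = Σ e^(−Eᵢ/kT) = e^(−0) + e^(−0.6000) + e^(−1.723) + e^(−2.087) + e^(−3.026) = 1.000 + 0.5488 + 0.1785 + 0.1241 + 0.04851 = 1.900.
⟨E⟩ = Σ EᵢPᵢ = 0.1070 eV.
S/k_B = ln Z + ⟨E⟩/kT = ln(1.900) + 0.1070/0.195 = 0.6419 + 0.5487 = 1.2.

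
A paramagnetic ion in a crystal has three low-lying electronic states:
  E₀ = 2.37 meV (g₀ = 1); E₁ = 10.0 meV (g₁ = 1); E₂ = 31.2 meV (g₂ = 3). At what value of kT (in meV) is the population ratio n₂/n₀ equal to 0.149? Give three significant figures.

n₂/n₀ = (g₂/g₀) exp[−(E₂−E₀)/kT] = 0.149.
⇒ (E₂−E₀)/kT = ln((3/1)/0.149) = ln(20.134) = 3.0024.
kT = 28.83 meV / 3.0024 = 9.60 meV.

9.60 meV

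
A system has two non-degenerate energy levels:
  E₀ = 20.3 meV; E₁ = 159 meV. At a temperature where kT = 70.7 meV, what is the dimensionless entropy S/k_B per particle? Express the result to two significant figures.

0.37

Eᵢ/kT = 0.2871, 2.249.
Z = Σ e^(−Eᵢ/kT) = e^(−0.2871) + e^(−2.249) = 0.7504 + 0.1055 = 0.8559.
⟨E⟩ = Σ EᵢPᵢ = 37.40 meV.
S/k_B = ln Z + ⟨E⟩/kT = ln(0.8559) + 37.40/70.7 = -0.1556 + 0.5290 = 0.37.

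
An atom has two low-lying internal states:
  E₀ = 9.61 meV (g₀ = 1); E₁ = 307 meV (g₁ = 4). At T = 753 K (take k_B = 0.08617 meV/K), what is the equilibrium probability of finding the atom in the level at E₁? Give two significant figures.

0.039

k_BT = 0.08617 × 753 K = 64.89 meV.
Eᵢ/kT = 0.1481, 4.731.
Z = Σ gᵢe^(−Eᵢ/kT) = 1·e^(−0.1481) + 4·e^(−4.731) = 0.8623 + 0.03527 = 0.8976.
P₁ = g₁ e^(−E₁/kT) / Z = 0.03527/0.8976 = 0.039.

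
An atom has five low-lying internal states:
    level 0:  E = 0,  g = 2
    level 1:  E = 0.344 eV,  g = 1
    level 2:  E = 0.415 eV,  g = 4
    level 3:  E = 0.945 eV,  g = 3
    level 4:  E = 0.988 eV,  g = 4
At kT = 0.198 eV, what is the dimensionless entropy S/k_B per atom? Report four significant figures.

Eᵢ/kT = 0, 1.73737, 2.09596, 4.77273, 4.98990.
Z = Σ gᵢe^(−Eᵢ/kT) = 2·e^(−0) + 1·e^(−1.73737) + 4·e^(−2.09596) + 3·e^(−4.77273) + 4·e^(−4.98990) = 2.00000 + 0.175983 + 0.491809 + 0.0253718 + 0.0272254 = 2.72039.
⟨E⟩ = Σ EᵢPᵢ = 0.115981 eV.
S/k_B = ln Z + ⟨E⟩/kT = ln(2.72039) + 0.115981/0.198 = 1.00078 + 0.585763 = 1.587.

1.587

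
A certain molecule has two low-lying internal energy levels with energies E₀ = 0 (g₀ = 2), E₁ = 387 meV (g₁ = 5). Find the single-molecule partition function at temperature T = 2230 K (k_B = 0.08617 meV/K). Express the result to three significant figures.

k_BT = 0.08617 × 2230 K = 192.16 meV.
Eᵢ/kT = 0, 2.0139.
Z = Σ gᵢe^(−Eᵢ/kT) = 2·e^(−0) + 5·e^(−2.0139) = 2.0000 + 0.66734 = 2.6673.

Z = 2.67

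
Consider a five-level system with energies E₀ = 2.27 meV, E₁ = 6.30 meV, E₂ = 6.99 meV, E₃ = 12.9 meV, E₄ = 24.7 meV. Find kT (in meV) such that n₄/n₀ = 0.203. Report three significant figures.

n₄/n₀ = exp[−(E₄−E₀)/kT] = 0.203.
⇒ (E₄−E₀)/kT = ln(1/0.203) = ln(4.9261) = 1.5945.
kT = 22.43 meV / 1.5945 = 14.1 meV.

14.1 meV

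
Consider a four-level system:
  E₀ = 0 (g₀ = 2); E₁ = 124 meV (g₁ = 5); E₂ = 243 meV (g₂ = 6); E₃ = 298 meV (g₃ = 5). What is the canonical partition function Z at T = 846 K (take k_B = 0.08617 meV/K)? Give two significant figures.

k_BT = 0.08617 × 846 K = 72.90 meV.
Eᵢ/kT = 0, 1.701, 3.333, 4.088.
Z = Σ gᵢe^(−Eᵢ/kT) = 2·e^(−0) + 5·e^(−1.701) + 6·e^(−3.333) + 5·e^(−4.088) = 2.000 + 0.9125 + 0.2141 + 0.08386 = 3.210.

Z = 3.2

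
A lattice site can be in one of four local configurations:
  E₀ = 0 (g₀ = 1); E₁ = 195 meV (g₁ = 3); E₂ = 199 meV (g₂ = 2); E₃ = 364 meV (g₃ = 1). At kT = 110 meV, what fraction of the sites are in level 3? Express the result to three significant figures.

Eᵢ/kT = 0, 1.7727, 1.8091, 3.3091.
Z = Σ gᵢe^(−Eᵢ/kT) = 1·e^(−0) + 3·e^(−1.7727) + 2·e^(−1.8091) + 1·e^(−3.3091) = 1.0000 + 0.50962 + 0.32760 + 0.036549 = 1.8738.
P₃ = g₃ e^(−E₃/kT) / Z = 0.036549/1.8738 = 0.0195.

0.0195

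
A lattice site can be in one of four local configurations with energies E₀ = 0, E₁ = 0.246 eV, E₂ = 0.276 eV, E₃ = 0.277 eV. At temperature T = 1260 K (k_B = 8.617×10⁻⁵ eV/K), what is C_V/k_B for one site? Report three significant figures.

k_BT = 8.617×10⁻⁵ × 1260 K = 0.10857 eV.
Eᵢ/kT = 0, 2.2658, 2.5421, 2.5513.
Z = Σ e^(−Eᵢ/kT) = e^(−0) + e^(−2.2658) + e^(−2.5421) + e^(−2.5513) = 1.0000 + 0.10375 + 0.078701 + 0.077980 = 1.2604.
⟨E⟩ = 0.054621 eV, ⟨E²⟩ = 0.014485 eV².
C_V/k_B = (⟨E²⟩ − ⟨E⟩²)/(kT)² = (0.014485 − 0.0029835)/0.011787 = 0.976.

0.976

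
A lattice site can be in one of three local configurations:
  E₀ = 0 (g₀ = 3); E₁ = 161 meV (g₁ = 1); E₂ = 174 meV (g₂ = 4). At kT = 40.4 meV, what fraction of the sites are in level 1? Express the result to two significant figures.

0.0061

Eᵢ/kT = 0, 3.985, 4.307.
Z = Σ gᵢe^(−Eᵢ/kT) = 3·e^(−0) + 1·e^(−3.985) + 4·e^(−4.307) = 3.000 + 0.01859 + 0.05390 = 3.072.
P₁ = g₁ e^(−E₁/kT) / Z = 0.01859/3.072 = 0.0061.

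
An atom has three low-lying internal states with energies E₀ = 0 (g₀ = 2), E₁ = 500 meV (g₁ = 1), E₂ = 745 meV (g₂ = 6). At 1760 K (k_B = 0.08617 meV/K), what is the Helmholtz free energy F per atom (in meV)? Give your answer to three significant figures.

k_BT = 0.08617 × 1760 K = 151.66 meV.
Eᵢ/kT = 0, 3.2968, 4.9123.
Z = Σ gᵢe^(−Eᵢ/kT) = 2·e^(−0) + 1·e^(−3.2968) + 6·e^(−4.9123) = 2.0000 + 0.037001 + 0.044133 = 2.0811.
F = −kT ln Z = −151.66 × ln(2.0811) = −151.66 × 0.73290 = -111 meV.

-111 meV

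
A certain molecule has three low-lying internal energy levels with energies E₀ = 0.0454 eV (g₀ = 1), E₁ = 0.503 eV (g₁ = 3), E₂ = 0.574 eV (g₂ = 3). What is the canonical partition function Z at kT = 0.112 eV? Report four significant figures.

Eᵢ/kT = 0.405357, 4.49107, 5.12500.
Z = Σ gᵢe^(−Eᵢ/kT) = 1·e^(−0.405357) + 3·e^(−4.49107) + 3·e^(−5.12500) = 0.666739 + 0.0336259 + 0.0178387 = 0.718204.

Z = 0.7182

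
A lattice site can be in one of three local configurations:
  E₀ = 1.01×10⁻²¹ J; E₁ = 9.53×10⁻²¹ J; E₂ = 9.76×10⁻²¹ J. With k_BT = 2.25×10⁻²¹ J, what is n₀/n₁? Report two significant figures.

n₀/n₁ = exp[−(E₀−E₁)/kT] = exp(−(-8.52 ×10⁻²¹ J)/(2.25 ×10⁻²¹ J)) = exp(3.787) = 44.

44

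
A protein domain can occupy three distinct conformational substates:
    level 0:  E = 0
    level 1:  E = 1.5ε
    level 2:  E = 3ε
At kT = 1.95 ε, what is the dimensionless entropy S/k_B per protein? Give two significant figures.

Eᵢ/kT = 0, 0.7692, 1.538.
Z = Σ e^(−Eᵢ/kT) = e^(−0) + e^(−0.7692) + e^(−1.538) = 1.000 + 0.4634 + 0.2148 = 1.678.
⟨E⟩ = Σ EᵢPᵢ = 0.7983 ε.
S/k_B = ln Z + ⟨E⟩/kT = ln(1.678) + 0.7983/1.95 = 0.5176 + 0.4094 = 0.93.

0.93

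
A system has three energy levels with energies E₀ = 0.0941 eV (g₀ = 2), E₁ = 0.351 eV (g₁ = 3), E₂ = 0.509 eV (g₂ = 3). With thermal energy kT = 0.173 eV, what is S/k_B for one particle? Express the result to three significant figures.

1.65

Eᵢ/kT = 0.54393, 2.0289, 2.9422.
Z = Σ gᵢe^(−Eᵢ/kT) = 2·e^(−0.54393) + 3·e^(−2.0289) + 3·e^(−2.9422) = 1.1609 + 0.39444 + 0.15825 = 1.7136.
⟨E⟩ = Σ EᵢPᵢ = 0.19155 eV.
S/k_B = ln Z + ⟨E⟩/kT = ln(1.7136) + 0.19155/0.173 = 0.53860 + 1.1072 = 1.65.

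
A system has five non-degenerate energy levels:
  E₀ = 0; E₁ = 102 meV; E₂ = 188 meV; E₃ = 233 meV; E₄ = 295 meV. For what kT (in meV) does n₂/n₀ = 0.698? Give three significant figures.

n₂/n₀ = exp[−(E₂−E₀)/kT] = 0.698.
⇒ (E₂−E₀)/kT = ln(1/0.698) = ln(1.4327) = 0.35956.
kT = 188 meV / 0.35956 = 523 meV.

523 meV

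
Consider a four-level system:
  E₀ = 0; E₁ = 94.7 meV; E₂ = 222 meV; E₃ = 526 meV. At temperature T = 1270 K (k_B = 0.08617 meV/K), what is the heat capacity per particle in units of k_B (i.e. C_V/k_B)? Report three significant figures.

0.485

k_BT = 0.08617 × 1270 K = 109.44 meV.
Eᵢ/kT = 0, 0.86531, 2.0285, 4.8063.
Z = Σ e^(−Eᵢ/kT) = e^(−0) + e^(−0.86531) + e^(−2.0285) + e^(−4.8063) = 1.0000 + 0.42092 + 0.13153 + 0.0081781 = 1.5606.
⟨E⟩ = 47.009 meV, ⟨E²⟩ = 8022.5 meV².
C_V/k_B = (⟨E²⟩ − ⟨E⟩²)/(kT)² = (8022.5 − 2209.8)/11977 = 0.485.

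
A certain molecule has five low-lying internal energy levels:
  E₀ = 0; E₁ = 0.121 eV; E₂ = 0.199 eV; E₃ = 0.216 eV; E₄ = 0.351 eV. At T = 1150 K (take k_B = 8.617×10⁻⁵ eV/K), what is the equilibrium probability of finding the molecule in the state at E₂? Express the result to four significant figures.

0.08544

k_BT = 8.617×10⁻⁵ × 1150 K = 0.0990955 eV.
Eᵢ/kT = 0, 1.22104, 2.00816, 2.17972, 3.54204.
Z = Σ e^(−Eᵢ/kT) = e^(−0) + e^(−1.22104) + e^(−2.00816) + e^(−2.17972) + e^(−3.54204) = 1.00000 + 0.294923 + 0.134235 + 0.113073 + 0.0289542 = 1.57119.
P₂ = e^(−E₂/kT) / Z = 0.134235/1.57119 = 0.08544.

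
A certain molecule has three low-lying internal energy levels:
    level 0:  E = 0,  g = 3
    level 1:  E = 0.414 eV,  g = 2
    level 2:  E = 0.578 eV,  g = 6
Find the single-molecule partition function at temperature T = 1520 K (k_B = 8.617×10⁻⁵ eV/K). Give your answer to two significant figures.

k_BT = 8.617×10⁻⁵ × 1520 K = 0.1310 eV.
Eᵢ/kT = 0, 3.160, 4.412.
Z = Σ gᵢe^(−Eᵢ/kT) = 3·e^(−0) + 2·e^(−3.160) + 6·e^(−4.412) = 3.000 + 0.08485 + 0.07279 = 3.158.

Z = 3.2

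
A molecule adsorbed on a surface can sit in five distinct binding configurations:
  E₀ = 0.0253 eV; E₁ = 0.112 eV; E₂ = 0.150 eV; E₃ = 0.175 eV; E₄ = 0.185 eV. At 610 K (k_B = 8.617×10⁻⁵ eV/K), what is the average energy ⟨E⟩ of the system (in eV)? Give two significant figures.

k_BT = 8.617×10⁻⁵ × 610 K = 0.05256 eV.
Eᵢ/kT = 0.4814, 2.131, 2.854, 3.330, 3.520.
Z = Σ e^(−Eᵢ/kT) = e^(−0.4814) + e^(−2.131) + e^(−2.854) + e^(−3.330) + e^(−3.520) = 0.6179 + 0.1187 + 0.05761 + 0.03579 + 0.02960 = 0.8596.
⟨E⟩ = Σ Eᵢ e^(−Eᵢ/kT) / Z = (0.0253·0.6179 + 0.112·0.1187 + 0.150·0.05761 + 0.175·0.03579 + 0.185·0.02960) / 0.8596 = 0.057 eV.

0.057 eV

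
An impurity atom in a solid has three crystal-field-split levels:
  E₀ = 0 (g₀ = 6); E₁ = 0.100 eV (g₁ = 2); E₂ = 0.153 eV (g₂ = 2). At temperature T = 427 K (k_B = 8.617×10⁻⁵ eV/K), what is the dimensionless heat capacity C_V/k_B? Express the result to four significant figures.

0.2397

k_BT = 8.617×10⁻⁵ × 427 K = 0.0367946 eV.
Eᵢ/kT = 0, 2.71779, 4.15822.
Z = Σ gᵢe^(−Eᵢ/kT) = 6·e^(−0) + 2·e^(−2.71779) + 2·e^(−4.15822) = 6.00000 + 0.132041 + 0.0312707 = 6.16331.
⟨E⟩ = 0.00291865 eV, ⟨E²⟩ = 0.000333007 eV².
C_V/k_B = (⟨E²⟩ − ⟨E⟩²)/(kT)² = (0.000333007 − 0.00000851852)/0.00135384 = 0.2397.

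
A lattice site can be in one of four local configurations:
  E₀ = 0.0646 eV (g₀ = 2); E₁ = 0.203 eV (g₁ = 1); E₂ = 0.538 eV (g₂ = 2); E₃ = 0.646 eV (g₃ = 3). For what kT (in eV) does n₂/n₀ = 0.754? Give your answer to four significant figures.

n₂/n₀ = (g₂/g₀) exp[−(E₂−E₀)/kT] = 0.754.
⇒ (E₂−E₀)/kT = ln((2/2)/0.754) = ln(1.32626) = 0.282363.
kT = 0.4734 eV / 0.282363 = 1.677 eV.

1.677 eV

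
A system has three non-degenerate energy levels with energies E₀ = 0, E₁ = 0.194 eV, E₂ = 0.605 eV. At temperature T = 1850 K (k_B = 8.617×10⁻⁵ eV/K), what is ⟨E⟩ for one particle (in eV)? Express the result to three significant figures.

0.0539 eV

k_BT = 8.617×10⁻⁵ × 1850 K = 0.15941 eV.
Eᵢ/kT = 0, 1.2170, 3.7952.
Z = Σ e^(−Eᵢ/kT) = e^(−0) + e^(−1.2170) + e^(−3.7952) = 1.0000 + 0.29612 + 0.022478 = 1.3186.
⟨E⟩ = Σ Eᵢ e^(−Eᵢ/kT) / Z = (0·1.0000 + 0.194·0.29612 + 0.605·0.022478) / 1.3186 = 0.0539 eV.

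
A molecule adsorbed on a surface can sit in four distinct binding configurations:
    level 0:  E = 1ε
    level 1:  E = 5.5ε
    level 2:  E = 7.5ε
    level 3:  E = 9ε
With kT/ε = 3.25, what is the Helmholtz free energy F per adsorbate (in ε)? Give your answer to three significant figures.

-0.254 ε

Eᵢ/kT = 0.30769, 1.6923, 2.3077, 2.7692.
Z = Σ e^(−Eᵢ/kT) = e^(−0.30769) + e^(−1.6923) + e^(−2.3077) + e^(−2.7692) = 0.73514 + 0.18410 + 0.099490 + 0.062712 = 1.0814.
F = −kT ln Z = −3.25 × ln(1.0814) = −3.25 × 0.078256 = -0.254 ε.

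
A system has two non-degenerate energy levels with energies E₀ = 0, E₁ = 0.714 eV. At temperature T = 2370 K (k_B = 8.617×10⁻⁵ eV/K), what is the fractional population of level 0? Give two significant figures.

0.97

k_BT = 8.617×10⁻⁵ × 2370 K = 0.2042 eV.
Eᵢ/kT = 0, 3.497.
Z = Σ e^(−Eᵢ/kT) = e^(−0) + e^(−3.497) = 1.000 + 0.03029 = 1.030.
P₀ = e^(−E₀/kT) / Z = 1.000/1.030 = 0.97.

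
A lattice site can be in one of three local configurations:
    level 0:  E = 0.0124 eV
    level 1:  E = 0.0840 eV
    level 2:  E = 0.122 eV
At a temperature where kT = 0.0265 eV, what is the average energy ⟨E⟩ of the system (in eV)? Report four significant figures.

0.01845 eV

Eᵢ/kT = 0.467925, 3.16981, 4.60377.
Z = Σ e^(−Eᵢ/kT) = e^(−0.467925) + e^(−3.16981) + e^(−4.60377) = 0.626300 + 0.0420116 + 0.0100140 = 0.678326.
⟨E⟩ = Σ Eᵢ e^(−Eᵢ/kT) / Z = (0.0124·0.626300 + 0.0840·0.0420116 + 0.122·0.0100140) / 0.678326 = 0.01845 eV.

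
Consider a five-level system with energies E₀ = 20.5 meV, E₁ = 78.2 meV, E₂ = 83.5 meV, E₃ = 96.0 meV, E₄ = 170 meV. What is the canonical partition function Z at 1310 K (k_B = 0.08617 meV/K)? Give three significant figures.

k_BT = 0.08617 × 1310 K = 112.88 meV.
Eᵢ/kT = 0.18161, 0.69277, 0.73972, 0.85046, 1.5060.
Z = Σ e^(−Eᵢ/kT) = e^(−0.18161) + e^(−0.69277) + e^(−0.73972) + e^(−0.85046) + e^(−1.5060) = 0.83393 + 0.50019 + 0.47725 + 0.42722 + 0.22180 = 2.4604.

Z = 2.46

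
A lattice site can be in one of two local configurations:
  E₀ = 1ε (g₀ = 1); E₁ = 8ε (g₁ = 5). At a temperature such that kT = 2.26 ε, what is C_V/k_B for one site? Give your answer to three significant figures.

Eᵢ/kT = 0.44248, 3.5398.
Z = Σ gᵢe^(−Eᵢ/kT) = 1·e^(−0.44248) + 5·e^(−3.5398) = 0.64244 + 0.14510 = 0.78754.
⟨E⟩ = 2.2897 ε, ⟨E²⟩ = 12.607 ε².
C_V/k_B = (⟨E²⟩ − ⟨E⟩²)/(kT)² = (12.607 − 5.2427)/5.1076 = 1.44.

1.44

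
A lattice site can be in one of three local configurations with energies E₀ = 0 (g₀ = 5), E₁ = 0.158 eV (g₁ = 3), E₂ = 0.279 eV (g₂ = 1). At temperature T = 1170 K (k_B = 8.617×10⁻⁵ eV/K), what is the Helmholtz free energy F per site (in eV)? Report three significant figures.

k_BT = 8.617×10⁻⁵ × 1170 K = 0.10082 eV.
Eᵢ/kT = 0, 1.5671, 2.7673.
Z = Σ gᵢe^(−Eᵢ/kT) = 5·e^(−0) + 3·e^(−1.5671) + 1·e^(−2.7673) = 5.0000 + 0.62595 + 0.062831 = 5.6888.
F = −kT ln Z = −0.10082 × ln(5.6888) = −0.10082 × 1.7385 = -0.175 eV.

-0.175 eV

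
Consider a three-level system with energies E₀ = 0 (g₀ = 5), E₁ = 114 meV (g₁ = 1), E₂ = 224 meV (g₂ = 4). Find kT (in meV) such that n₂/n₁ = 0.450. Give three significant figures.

50.3 meV

n₂/n₁ = (g₂/g₁) exp[−(E₂−E₁)/kT] = 0.450.
⇒ (E₂−E₁)/kT = ln((4/1)/0.450) = ln(8.8889) = 2.1848.
kT = 110 meV / 2.1848 = 50.3 meV.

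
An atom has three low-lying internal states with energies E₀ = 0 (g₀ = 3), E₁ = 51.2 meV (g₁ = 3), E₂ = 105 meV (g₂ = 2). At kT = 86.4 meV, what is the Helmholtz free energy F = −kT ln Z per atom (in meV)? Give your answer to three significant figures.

-143 meV

Eᵢ/kT = 0, 0.59259, 1.2153.
Z = Σ gᵢe^(−Eᵢ/kT) = 3·e^(−0) + 3·e^(−0.59259) + 2·e^(−1.2153) = 3.0000 + 1.6587 + 0.59324 = 5.2519.
F = −kT ln Z = −86.4 × ln(5.2519) = −86.4 × 1.6586 = -143 meV.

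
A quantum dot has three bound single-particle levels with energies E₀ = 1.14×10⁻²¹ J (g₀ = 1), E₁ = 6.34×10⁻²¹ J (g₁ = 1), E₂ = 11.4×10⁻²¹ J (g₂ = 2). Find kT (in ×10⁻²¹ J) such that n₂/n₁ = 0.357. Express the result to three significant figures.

2.94 ×10⁻²¹ J

n₂/n₁ = (g₂/g₁) exp[−(E₂−E₁)/kT] = 0.357.
⇒ (E₂−E₁)/kT = ln((2/1)/0.357) = ln(5.6022) = 1.7232.
kT = 5.06 ×10⁻²¹ J / 1.7232 = 2.94 ×10⁻²¹ J.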